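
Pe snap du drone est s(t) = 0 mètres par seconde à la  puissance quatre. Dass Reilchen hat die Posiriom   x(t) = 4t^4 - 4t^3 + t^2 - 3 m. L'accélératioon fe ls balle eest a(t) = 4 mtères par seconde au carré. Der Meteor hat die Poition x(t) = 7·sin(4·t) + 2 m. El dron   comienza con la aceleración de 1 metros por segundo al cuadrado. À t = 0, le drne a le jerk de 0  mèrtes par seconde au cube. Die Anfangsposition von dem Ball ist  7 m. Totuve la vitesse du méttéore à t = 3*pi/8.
Nous devons dériver notre équation de la position x(t) = 7·sin(4·t) + 2 1 fois. En prenant d/dt de x(t), nous trouvons v(t) = 28·cos(4·t). En utilisant v(t) = 28·cos(4·t) et en substituant t = 3*pi/8, nous trouvons v = 0.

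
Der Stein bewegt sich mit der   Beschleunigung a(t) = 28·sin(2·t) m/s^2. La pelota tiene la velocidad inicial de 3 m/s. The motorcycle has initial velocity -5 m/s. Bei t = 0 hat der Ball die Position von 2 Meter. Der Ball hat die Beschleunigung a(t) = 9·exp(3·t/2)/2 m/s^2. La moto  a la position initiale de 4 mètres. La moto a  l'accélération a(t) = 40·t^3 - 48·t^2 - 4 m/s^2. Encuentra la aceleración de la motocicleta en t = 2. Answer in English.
From the given acceleration equation a(t) = 40·t^3 - 48·t^2 - 4, we substitute t = 2 to get a = 124.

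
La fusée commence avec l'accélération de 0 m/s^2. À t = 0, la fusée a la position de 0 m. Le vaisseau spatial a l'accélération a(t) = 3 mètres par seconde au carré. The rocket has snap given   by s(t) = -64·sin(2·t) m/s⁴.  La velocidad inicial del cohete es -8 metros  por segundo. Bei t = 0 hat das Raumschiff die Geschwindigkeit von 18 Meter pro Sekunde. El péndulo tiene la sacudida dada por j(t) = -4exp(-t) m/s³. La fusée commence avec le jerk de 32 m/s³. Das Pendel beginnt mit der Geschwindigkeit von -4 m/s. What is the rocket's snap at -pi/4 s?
Using s(t) = -64·sin(2·t) and substituting t = -pi/4, we find s = 64.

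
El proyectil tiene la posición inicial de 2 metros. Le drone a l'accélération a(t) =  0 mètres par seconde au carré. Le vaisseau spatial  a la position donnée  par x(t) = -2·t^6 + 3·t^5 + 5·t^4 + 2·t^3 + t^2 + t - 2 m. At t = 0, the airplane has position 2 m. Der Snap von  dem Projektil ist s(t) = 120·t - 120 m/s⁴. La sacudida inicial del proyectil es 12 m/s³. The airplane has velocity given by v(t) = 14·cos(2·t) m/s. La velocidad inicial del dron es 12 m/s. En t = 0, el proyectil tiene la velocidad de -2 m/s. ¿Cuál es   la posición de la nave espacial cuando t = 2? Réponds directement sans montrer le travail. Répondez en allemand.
Bei t = 2, x = 68.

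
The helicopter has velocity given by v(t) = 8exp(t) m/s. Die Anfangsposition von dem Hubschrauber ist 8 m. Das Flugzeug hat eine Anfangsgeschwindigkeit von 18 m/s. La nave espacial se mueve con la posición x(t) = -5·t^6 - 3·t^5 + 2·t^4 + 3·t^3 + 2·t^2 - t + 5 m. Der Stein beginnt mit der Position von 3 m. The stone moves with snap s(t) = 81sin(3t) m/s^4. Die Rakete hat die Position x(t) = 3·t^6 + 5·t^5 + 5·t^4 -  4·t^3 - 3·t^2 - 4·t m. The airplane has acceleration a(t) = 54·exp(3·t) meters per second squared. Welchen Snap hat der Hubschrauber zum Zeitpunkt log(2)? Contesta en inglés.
Starting from velocity v(t) = 8·exp(t), we take 3 derivatives. Differentiating velocity, we get acceleration: a(t) = 8·exp(t). Differentiating acceleration, we get jerk: j(t) = 8·exp(t). Taking d/dt of j(t), we find s(t) = 8·exp(t). We have snap s(t) = 8·exp(t). Substituting t = log(2): s(log(2)) = 16.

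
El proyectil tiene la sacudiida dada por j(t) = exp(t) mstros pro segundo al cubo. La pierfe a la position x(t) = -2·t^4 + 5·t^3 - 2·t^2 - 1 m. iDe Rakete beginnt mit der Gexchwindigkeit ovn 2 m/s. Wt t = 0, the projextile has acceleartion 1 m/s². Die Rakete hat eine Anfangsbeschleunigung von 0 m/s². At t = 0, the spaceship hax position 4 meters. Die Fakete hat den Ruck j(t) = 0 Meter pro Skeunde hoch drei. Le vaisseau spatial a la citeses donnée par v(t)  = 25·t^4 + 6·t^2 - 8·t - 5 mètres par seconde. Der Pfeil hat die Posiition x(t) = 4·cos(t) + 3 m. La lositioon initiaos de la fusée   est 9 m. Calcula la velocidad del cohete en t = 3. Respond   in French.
Nous devons intégrer notre équation du jerk j(t) = 0 2 fois. L'intégrale du jerk, avec a(0) = 0, donne l'accélération: a(t) = 0. En prenant ∫a(t)dt et en appliquant v(0) = 2, nous trouvons v(t) = 2. En utilisant v(t) = 2 et en substituant t = 3, nous trouvons v = 2.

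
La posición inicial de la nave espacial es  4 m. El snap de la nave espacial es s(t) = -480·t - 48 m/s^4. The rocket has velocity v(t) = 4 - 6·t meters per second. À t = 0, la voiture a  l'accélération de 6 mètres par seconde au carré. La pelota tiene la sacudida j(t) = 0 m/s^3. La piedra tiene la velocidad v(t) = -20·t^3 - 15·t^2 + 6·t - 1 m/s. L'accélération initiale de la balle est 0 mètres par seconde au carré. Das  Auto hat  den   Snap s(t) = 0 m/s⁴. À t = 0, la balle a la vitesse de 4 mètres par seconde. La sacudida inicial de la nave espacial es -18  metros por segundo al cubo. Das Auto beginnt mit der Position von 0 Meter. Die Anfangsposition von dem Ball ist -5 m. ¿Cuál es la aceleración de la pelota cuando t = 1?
Partiendo de la sacudida j(t) = 0, tomamos 1 antiderivada. La integral de la sacudida, con a(0) = 0, da la aceleración: a(t) = 0. De la ecuación de la aceleración a(t) = 0, sustituimos t = 1 para obtener a = 0.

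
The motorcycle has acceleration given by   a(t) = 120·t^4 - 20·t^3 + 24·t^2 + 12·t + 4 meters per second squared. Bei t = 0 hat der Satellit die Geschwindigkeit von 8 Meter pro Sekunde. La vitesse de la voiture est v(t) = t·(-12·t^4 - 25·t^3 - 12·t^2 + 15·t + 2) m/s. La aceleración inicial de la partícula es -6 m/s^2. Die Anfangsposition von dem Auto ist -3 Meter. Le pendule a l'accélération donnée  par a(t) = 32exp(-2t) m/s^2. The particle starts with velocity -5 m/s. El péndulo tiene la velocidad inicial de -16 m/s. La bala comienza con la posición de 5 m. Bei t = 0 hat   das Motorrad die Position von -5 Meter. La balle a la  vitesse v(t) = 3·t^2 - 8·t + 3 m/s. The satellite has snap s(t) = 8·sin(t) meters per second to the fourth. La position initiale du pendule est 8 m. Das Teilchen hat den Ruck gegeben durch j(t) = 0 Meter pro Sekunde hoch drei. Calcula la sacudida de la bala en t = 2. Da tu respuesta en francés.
Nous devons dériver notre équation de la vitesse v(t) = 3·t^2 - 8·t + 3 2 fois. En prenant d/dt de v(t), nous trouvons a(t) = 6·t - 8. En dérivant l'accélération, nous obtenons le jerk: j(t) = 6. En utilisant j(t) = 6 et en substituant t = 2, nous trouvons j = 6.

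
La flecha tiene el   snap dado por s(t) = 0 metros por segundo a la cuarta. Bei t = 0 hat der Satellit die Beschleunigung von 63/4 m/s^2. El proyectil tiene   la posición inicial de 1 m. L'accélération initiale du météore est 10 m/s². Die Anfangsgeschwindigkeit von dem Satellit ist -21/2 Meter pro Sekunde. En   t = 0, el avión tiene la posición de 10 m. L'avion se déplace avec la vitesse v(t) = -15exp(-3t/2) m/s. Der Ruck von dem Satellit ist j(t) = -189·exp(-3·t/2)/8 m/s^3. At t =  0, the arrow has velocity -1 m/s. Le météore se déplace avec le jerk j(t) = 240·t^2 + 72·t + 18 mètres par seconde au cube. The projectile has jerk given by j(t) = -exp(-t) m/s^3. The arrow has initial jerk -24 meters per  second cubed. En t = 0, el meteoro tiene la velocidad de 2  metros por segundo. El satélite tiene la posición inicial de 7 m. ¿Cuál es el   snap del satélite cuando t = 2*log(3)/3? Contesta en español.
Para resolver esto, necesitamos tomar 1 derivada de nuestra ecuación de la sacudida j(t) = -189·exp(-3·t/2)/8. Derivando la sacudida, obtenemos el snap: s(t) = 567·exp(-3·t/2)/16. De la ecuación del snap s(t) = 567·exp(-3·t/2)/16, sustituimos t = 2*log(3)/3 para obtener s = 189/16.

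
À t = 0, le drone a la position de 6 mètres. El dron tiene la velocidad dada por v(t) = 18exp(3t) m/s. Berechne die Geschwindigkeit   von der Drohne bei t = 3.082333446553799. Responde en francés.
De l'équation de la vitesse v(t) = 18·exp(3·t), nous substituons t = 3.082333446553799 pour obtenir v = 186721.241699071.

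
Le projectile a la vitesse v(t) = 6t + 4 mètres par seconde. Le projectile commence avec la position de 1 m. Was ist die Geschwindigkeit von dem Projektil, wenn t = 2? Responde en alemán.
Mit v(t) = 6·t + 4 und Einsetzen von t = 2, finden wir v = 16.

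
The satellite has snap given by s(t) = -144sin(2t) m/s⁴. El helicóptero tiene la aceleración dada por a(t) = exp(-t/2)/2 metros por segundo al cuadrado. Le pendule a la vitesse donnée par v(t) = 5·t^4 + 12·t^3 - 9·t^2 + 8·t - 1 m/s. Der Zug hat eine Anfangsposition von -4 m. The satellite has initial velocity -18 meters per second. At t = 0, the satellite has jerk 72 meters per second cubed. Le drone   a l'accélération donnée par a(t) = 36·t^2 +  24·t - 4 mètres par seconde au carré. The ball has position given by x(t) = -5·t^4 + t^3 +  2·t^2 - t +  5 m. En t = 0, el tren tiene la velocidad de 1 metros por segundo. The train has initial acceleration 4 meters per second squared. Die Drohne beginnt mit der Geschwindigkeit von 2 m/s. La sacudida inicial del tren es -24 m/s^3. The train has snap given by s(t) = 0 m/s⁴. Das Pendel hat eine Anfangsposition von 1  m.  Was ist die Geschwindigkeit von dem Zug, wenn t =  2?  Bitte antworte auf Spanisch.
Para resolver esto, necesitamos tomar 3 integrales de nuestra ecuación del snap s(t) = 0. La antiderivada del snap es la sacudida. Usando j(0) = -24, obtenemos j(t) = -24. La integral de la sacudida, con a(0) = 4, da la aceleración: a(t) = 4 - 24·t. La integral de la aceleración es la velocidad. Usando v(0) = 1, obtenemos v(t) = -12·t^2 + 4·t + 1. De la ecuación de la velocidad v(t) = -12·t^2 + 4·t + 1, sustituimos t = 2 para obtener v = -39.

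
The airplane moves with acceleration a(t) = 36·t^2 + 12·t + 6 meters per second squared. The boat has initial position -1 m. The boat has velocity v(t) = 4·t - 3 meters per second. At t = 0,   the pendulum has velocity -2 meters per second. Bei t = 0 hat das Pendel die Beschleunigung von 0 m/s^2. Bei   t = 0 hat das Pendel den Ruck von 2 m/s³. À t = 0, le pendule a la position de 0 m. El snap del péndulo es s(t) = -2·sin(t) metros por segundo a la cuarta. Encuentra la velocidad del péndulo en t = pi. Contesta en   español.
Debemos encontrar la integral de nuestra ecuación del snap s(t) = -2·sin(t) 3 veces. La antiderivada del snap, con j(0) = 2, da la sacudida: j(t) = 2·cos(t). Tomando ∫j(t)dt y aplicando a(0) = 0, encontramos a(t) = 2·sin(t). La antiderivada de la aceleración, con v(0) = -2, da la velocidad: v(t) = -2·cos(t). Usando v(t) = -2·cos(t) y sustituyendo t = pi, encontramos v = 2.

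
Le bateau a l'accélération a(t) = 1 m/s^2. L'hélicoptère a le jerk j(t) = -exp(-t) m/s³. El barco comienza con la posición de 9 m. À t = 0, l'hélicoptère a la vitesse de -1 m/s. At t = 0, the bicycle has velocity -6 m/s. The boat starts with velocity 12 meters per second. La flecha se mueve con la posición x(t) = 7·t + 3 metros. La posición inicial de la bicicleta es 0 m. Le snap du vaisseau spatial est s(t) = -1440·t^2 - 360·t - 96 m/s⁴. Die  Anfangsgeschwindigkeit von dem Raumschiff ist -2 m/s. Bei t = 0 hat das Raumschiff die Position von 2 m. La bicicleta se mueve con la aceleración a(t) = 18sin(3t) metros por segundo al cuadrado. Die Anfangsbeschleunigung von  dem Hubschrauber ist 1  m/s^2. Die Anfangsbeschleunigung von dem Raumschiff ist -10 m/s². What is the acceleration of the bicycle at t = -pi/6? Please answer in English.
We have acceleration a(t) = 18·sin(3·t). Substituting t = -pi/6: a(-pi/6) = -18.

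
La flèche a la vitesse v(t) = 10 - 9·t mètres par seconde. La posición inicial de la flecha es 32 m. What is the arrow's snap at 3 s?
We must differentiate our velocity equation v(t) = 10 - 9·t 3 times. The derivative of velocity gives acceleration: a(t) = -9. Taking d/dt of a(t), we find j(t) = 0. Differentiating jerk, we get snap: s(t) = 0. From the given snap equation s(t) = 0, we substitute t = 3 to get s = 0.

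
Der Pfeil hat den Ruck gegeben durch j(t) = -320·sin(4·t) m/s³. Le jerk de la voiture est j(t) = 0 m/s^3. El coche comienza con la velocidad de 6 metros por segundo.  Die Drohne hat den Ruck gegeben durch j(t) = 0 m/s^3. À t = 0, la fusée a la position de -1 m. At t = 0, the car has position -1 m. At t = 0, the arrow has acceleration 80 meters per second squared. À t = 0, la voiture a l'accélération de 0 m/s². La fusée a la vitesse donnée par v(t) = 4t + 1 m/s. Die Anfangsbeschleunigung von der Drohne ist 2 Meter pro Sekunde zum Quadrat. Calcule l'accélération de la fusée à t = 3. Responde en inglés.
To solve this, we need to take 1 derivative of our velocity equation v(t) = 4·t + 1. Taking d/dt of v(t), we find a(t) = 4. We have acceleration a(t) = 4. Substituting t = 3: a(3) = 4.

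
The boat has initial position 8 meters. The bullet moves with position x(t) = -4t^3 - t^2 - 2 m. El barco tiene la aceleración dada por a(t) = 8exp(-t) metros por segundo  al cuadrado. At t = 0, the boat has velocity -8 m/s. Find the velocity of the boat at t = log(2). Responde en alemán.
Wir müssen das Integral unserer Gleichung für die Beschleunigung a(t) = 8·exp(-t) 1-mal finden. Das Integral von der Beschleunigung ist die Geschwindigkeit. Mit v(0) = -8 erhalten wir v(t) = -8·exp(-t). Wir haben die Geschwindigkeit v(t) = -8·exp(-t). Durch Einsetzen von t = log(2): v(log(2)) = -4.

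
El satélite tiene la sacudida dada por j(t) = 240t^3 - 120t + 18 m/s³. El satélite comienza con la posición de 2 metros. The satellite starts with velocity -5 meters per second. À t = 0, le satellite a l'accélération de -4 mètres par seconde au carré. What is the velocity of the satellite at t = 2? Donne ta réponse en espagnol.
Partiendo de la sacudida j(t) = 240·t^3 - 120·t + 18, tomamos 2 antiderivadas. La antiderivada de la sacudida, con a(0) = -4, da la aceleración: a(t) = 60·t^4 - 60·t^2 + 18·t - 4. La integral de la aceleración, con v(0) = -5, da la velocidad: v(t) = 12·t^5 - 20·t^3 + 9·t^2 - 4·t - 5. Usando v(t) = 12·t^5 - 20·t^3 + 9·t^2 - 4·t - 5 y sustituyendo t = 2, encontramos v = 247.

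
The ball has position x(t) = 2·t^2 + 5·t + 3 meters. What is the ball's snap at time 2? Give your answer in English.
We must differentiate our position equation x(t) = 2·t^2 + 5·t + 3 4 times. Taking d/dt of x(t), we find v(t) = 4·t + 5. The derivative of velocity gives acceleration: a(t) = 4. Taking d/dt of a(t), we find j(t) = 0. Differentiating jerk, we get snap: s(t) = 0. From the given snap equation s(t) = 0, we substitute t = 2 to get s = 0.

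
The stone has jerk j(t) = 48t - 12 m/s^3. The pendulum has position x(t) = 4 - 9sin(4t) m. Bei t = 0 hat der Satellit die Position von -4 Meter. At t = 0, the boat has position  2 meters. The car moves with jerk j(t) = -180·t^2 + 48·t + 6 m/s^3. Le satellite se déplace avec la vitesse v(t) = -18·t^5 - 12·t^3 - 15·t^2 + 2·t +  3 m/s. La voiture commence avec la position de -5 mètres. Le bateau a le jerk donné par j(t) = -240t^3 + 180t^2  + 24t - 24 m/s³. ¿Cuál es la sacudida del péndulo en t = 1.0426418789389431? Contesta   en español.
Debemos derivar nuestra ecuación de la posición x(t) = 4 - 9·sin(4·t) 3 veces. La derivada de la posición da la velocidad: v(t) = -36·cos(4·t). La derivada de la velocidad da la aceleración: a(t) = 144·sin(4·t). Derivando la aceleración, obtenemos la sacudida: j(t) = 576·cos(4·t). Usando j(t) = 576·cos(4·t) y sustituyendo t = 1.0426418789389431, encontramos j = -297.041716184498.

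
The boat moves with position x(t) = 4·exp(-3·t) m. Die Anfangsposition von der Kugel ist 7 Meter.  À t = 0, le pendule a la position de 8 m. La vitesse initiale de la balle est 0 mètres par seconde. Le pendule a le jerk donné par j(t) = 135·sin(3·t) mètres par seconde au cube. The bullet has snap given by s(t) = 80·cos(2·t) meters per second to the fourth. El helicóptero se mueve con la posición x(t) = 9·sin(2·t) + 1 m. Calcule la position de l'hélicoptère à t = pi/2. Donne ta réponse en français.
De l'équation de la position x(t) = 9·sin(2·t) + 1, nous substituons t = pi/2 pour obtenir x = 1.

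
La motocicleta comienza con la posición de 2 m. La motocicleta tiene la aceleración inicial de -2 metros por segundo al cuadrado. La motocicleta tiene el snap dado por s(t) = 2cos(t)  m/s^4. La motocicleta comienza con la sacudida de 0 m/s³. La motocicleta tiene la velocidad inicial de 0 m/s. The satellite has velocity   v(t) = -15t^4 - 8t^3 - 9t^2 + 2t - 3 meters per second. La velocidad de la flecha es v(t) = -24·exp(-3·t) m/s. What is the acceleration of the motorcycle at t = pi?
We need to integrate our snap equation s(t) = 2·cos(t) 2 times. Integrating snap and using the initial condition j(0) = 0, we get j(t) = 2·sin(t). The antiderivative of jerk is acceleration. Using a(0) = -2, we get a(t) = -2·cos(t). Using a(t) = -2·cos(t) and substituting t = pi, we find a = 2.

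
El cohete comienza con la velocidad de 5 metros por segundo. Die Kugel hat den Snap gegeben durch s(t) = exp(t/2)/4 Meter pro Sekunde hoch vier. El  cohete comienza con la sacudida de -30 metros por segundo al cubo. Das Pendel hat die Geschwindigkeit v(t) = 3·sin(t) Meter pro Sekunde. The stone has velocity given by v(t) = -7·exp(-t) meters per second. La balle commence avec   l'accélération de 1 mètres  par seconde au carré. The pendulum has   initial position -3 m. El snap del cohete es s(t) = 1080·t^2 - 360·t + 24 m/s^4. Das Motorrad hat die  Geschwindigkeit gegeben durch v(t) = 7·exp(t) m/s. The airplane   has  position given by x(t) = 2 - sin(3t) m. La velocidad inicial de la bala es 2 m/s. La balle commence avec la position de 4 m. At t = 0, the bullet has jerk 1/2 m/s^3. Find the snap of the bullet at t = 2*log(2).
Using s(t) = exp(t/2)/4 and substituting t = 2*log(2), we find s = 1/2.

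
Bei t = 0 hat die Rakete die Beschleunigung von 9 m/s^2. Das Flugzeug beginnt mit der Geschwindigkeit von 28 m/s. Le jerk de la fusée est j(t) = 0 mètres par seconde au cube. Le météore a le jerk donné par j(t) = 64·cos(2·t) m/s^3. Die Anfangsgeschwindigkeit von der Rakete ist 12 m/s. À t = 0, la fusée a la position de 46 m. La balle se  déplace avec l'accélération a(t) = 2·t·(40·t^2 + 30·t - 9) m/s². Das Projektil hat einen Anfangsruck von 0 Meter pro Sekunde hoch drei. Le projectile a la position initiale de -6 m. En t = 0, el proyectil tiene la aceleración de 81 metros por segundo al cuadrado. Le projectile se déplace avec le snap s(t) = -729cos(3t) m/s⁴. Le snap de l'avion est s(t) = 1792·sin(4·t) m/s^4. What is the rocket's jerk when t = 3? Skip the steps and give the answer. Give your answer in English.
j(3) = 0.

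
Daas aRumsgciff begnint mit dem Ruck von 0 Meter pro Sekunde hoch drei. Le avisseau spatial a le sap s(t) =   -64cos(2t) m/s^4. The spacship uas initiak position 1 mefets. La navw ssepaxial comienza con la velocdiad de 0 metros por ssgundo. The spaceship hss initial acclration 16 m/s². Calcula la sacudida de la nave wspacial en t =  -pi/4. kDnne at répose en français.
En partant du snap s(t) = -64·cos(2·t), nous prenons 1 intégrale. La primitive du snap est le jerk. En utilisant j(0) = 0, nous obtenons j(t) = -32·sin(2·t). De l'équation du jerk j(t) = -32·sin(2·t), nous substituons t = -pi/4 pour obtenir j = 32.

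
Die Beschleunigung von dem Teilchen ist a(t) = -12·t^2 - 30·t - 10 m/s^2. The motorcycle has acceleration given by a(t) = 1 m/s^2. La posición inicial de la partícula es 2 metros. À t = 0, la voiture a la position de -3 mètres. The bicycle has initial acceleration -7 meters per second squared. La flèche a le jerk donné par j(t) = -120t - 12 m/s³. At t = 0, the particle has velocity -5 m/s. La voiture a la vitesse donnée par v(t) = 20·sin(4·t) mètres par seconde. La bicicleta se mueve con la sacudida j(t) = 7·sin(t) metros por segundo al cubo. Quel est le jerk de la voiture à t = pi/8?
Pour résoudre ceci, nous devons prendre 2 dérivées de notre équation de la vitesse v(t) = 20·sin(4·t). En prenant d/dt de v(t), nous trouvons a(t) = 80·cos(4·t). En prenant d/dt de a(t), nous trouvons j(t) = -320·sin(4·t). En utilisant j(t) = -320·sin(4·t) et en substituant t = pi/8, nous trouvons j = -320.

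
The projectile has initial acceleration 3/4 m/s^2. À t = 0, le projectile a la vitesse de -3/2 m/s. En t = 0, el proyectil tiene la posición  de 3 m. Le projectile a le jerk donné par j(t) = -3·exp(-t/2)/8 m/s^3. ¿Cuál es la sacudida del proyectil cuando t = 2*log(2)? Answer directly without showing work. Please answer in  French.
Le jerk à t = 2*log(2) est j = -3/16.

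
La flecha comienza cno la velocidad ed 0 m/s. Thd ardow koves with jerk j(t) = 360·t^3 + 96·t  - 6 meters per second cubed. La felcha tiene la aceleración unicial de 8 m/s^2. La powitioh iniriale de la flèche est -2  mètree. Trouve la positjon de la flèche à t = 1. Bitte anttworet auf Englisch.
We need to integrate our jerk equation j(t) = 360·t^3 + 96·t - 6 3 times. Taking ∫j(t)dt and applying a(0) = 8, we find a(t) = 90·t^4 + 48·t^2 - 6·t + 8. The antiderivative of acceleration, with v(0) = 0, gives velocity: v(t) = t·(18·t^4 + 16·t^2 - 3·t + 8). Taking ∫v(t)dt and applying x(0) = -2, we find x(t) = 3·t^6 + 4·t^4 - t^3 + 4·t^2 - 2. We have position x(t) = 3·t^6 + 4·t^4 - t^3 + 4·t^2 - 2. Substituting t = 1: x(1) = 8.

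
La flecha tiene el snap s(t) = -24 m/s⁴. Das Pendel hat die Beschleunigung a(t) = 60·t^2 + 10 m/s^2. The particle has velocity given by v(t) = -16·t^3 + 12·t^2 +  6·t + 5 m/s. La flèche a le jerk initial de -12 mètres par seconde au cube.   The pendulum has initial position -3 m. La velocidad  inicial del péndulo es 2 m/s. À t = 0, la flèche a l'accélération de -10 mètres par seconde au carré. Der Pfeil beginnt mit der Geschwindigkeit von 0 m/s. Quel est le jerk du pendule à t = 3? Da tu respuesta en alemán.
Wir müssen unsere Gleichung für die Beschleunigung a(t) = 60·t^2 + 10 1-mal ableiten. Durch Ableiten von der Beschleunigung erhalten wir den Ruck: j(t) = 120·t. Mit j(t) = 120·t und Einsetzen von t = 3, finden wir j = 360.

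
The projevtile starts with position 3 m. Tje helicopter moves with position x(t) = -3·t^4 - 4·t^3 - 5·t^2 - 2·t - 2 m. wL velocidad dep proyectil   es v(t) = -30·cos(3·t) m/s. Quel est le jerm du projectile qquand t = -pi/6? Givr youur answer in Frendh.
Pour résoudre ceci, nous devons prendre 2 dérivées de notre équation de la vitesse v(t) = -30·cos(3·t). En prenant d/dt de v(t), nous trouvons a(t) = 90·sin(3·t). La dérivée de l'accélération donne le jerk: j(t) = 270·cos(3·t). En utilisant j(t) = 270·cos(3·t) et en substituant t = -pi/6, nous trouvons j = 0.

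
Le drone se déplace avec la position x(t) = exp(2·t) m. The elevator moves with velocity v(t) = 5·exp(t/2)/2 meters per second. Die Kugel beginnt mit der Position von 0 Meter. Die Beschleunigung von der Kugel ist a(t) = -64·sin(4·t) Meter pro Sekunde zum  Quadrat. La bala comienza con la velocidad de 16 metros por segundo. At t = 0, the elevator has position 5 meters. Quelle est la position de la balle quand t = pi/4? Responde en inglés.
Starting from acceleration a(t) = -64·sin(4·t), we take 2 antiderivatives. Taking ∫a(t)dt and applying v(0) = 16, we find v(t) = 16·cos(4·t). The antiderivative of velocity, with x(0) = 0, gives position: x(t) = 4·sin(4·t). From the given position equation x(t) = 4·sin(4·t), we substitute t = pi/4 to get x = 0.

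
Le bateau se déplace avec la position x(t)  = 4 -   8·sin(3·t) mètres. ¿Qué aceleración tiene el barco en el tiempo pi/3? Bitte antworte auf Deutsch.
Ausgehend von der Position x(t) = 4 - 8·sin(3·t), nehmen wir 2 Ableitungen. Mit d/dt von x(t) finden wir v(t) = -24·cos(3·t). Durch Ableiten von der Geschwindigkeit erhalten wir die Beschleunigung: a(t) = 72·sin(3·t). Mit a(t) = 72·sin(3·t) und Einsetzen von t = pi/3, finden wir a = 0.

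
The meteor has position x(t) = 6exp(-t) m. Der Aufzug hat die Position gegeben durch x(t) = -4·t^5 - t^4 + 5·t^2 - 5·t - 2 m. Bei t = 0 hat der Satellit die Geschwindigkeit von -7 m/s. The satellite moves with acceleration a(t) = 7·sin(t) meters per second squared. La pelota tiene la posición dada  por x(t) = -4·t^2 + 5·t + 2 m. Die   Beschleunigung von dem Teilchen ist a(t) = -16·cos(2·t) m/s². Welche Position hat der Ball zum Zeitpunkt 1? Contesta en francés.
En utilisant x(t) = -4·t^2 + 5·t + 2 et en substituant t = 1, nous trouvons x = 3.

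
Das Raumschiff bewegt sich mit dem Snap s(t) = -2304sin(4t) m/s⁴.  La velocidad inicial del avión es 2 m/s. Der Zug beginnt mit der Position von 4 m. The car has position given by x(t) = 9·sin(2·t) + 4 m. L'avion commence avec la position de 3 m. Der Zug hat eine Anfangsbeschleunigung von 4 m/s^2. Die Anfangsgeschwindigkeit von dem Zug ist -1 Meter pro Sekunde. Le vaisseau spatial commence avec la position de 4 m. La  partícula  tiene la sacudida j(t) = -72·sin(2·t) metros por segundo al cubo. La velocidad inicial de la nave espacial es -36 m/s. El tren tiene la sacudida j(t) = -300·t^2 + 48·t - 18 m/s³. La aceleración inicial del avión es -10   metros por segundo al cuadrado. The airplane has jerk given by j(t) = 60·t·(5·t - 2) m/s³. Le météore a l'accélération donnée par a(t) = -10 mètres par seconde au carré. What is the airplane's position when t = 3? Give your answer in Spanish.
Para resolver esto, necesitamos tomar 3 integrales de nuestra ecuación de la sacudida j(t) = 60·t·(5·t - 2). Integrando la sacudida y usando la condición inicial a(0) = -10, obtenemos a(t) = 100·t^3 - 60·t^2 - 10. Integrando la aceleración y usando la condición inicial v(0) = 2, obtenemos v(t) = 25·t^4 - 20·t^3 - 10·t + 2. Tomando ∫v(t)dt y aplicando x(0) = 3, encontramos x(t) = 5·t^5 - 5·t^4 - 5·t^2 + 2·t + 3. Tenemos la posición x(t) = 5·t^5 - 5·t^4 - 5·t^2 + 2·t + 3. Sustituyendo t = 3: x(3) = 774.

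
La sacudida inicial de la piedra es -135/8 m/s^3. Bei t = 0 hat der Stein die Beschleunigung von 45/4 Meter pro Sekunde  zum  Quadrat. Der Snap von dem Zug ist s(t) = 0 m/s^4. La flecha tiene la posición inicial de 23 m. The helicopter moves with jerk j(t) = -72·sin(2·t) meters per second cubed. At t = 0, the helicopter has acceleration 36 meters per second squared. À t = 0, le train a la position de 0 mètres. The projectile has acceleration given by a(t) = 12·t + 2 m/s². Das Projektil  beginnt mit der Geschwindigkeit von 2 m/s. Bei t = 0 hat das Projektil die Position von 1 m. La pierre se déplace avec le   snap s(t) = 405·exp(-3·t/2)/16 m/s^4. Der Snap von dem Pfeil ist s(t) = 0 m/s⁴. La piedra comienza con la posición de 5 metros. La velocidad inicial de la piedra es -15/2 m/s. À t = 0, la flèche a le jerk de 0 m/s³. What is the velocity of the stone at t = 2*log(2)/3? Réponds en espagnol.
Partiendo del snap s(t) = 405·exp(-3·t/2)/16, tomamos 3 antiderivadas. La antiderivada del snap es la sacudida. Usando j(0) = -135/8, obtenemos j(t) = -135·exp(-3·t/2)/8. La antiderivada de la sacudida, con a(0) = 45/4, da la aceleración: a(t) = 45·exp(-3·t/2)/4. La integral de la aceleración, con v(0) = -15/2, da la velocidad: v(t) = -15·exp(-3·t/2)/2. Usando v(t) = -15·exp(-3·t/2)/2 y sustituyendo t = 2*log(2)/3, encontramos v = -15/4.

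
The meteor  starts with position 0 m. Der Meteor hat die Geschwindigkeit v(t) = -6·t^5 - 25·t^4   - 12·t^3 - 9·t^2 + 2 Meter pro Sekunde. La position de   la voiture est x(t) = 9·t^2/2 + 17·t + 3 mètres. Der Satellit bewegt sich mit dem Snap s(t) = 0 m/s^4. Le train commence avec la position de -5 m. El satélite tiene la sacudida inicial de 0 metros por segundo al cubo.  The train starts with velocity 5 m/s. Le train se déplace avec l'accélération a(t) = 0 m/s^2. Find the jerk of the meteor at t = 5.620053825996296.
We must differentiate our velocity equation v(t) = -6·t^5 - 25·t^4 - 12·t^3 - 9·t^2 + 2 2 times. Taking d/dt of v(t), we find a(t) = -30·t^4 - 100·t^3 - 36·t^2 - 18·t. The derivative of acceleration gives jerk: j(t) = -120·t^3 - 300·t^2 - 72·t - 18. We have jerk j(t) = -120·t^3 - 300·t^2 - 72·t - 18. Substituting t = 5.620053825996296: j(5.620053825996296) = -31199.2767657092.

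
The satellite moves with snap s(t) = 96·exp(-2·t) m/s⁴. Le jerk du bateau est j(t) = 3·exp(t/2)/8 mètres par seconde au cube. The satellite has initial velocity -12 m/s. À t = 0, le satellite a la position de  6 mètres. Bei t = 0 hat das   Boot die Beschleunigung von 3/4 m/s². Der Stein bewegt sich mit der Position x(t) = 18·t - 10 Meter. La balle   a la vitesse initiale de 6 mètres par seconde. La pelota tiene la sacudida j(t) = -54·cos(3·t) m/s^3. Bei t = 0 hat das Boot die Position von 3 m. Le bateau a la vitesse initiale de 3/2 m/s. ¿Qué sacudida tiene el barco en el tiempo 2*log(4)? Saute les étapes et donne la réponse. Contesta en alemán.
Der Ruck bei t = 2*log(4) ist j = 3/2.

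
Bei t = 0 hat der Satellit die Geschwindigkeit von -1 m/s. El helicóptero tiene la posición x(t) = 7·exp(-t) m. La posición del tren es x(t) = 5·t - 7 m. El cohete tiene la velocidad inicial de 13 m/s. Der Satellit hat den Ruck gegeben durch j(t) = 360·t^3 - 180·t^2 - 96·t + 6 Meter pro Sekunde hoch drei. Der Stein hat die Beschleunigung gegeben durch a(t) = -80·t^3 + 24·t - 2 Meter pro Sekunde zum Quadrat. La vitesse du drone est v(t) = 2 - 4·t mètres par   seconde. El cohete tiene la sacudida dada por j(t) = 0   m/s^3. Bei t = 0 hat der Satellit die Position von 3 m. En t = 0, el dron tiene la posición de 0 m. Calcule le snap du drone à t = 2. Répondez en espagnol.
Partiendo de la velocidad v(t) = 2 - 4·t, tomamos 3 derivadas. Derivando la velocidad, obtenemos la aceleración: a(t) = -4. Derivando la aceleración, obtenemos la sacudida: j(t) = 0. Derivando la sacudida, obtenemos el snap: s(t) = 0. Usando s(t) = 0 y sustituyendo t = 2, encontramos s = 0.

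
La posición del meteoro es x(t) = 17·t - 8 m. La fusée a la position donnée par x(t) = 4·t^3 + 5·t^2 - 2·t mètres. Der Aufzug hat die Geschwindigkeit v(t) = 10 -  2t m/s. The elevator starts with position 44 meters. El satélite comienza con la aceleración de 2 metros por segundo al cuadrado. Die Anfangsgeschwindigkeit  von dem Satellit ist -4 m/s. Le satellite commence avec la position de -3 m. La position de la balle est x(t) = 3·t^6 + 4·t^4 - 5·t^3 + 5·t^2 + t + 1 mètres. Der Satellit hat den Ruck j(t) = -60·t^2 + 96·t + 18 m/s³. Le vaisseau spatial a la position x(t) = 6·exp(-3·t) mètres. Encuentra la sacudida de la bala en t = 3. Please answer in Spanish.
Para resolver esto, necesitamos tomar 3 derivadas de nuestra ecuación de la posición x(t) = 3·t^6 + 4·t^4 - 5·t^3 + 5·t^2 + t + 1. Tomando d/dt de x(t), encontramos v(t) = 18·t^5 + 16·t^3 - 15·t^2 + 10·t + 1. Tomando d/dt de v(t), encontramos a(t) = 90·t^4 + 48·t^2 - 30·t + 10. Derivando la aceleración, obtenemos la sacudida: j(t) = 360·t^3 + 96·t - 30. Usando j(t) = 360·t^3 + 96·t - 30 y sustituyendo t = 3, encontramos j = 9978.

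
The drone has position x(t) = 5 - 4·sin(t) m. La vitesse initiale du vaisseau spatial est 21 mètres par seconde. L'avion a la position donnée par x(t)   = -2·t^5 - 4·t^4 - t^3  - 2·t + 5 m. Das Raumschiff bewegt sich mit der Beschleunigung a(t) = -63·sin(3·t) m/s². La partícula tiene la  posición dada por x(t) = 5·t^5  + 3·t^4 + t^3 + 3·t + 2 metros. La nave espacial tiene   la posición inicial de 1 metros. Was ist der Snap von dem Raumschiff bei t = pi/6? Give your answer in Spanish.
Partiendo de la aceleración a(t) = -63·sin(3·t), tomamos 2 derivadas. La derivada de la aceleración da la sacudida: j(t) = -189·cos(3·t). Tomando d/dt de j(t), encontramos s(t) = 567·sin(3·t). De la ecuación del snap s(t) = 567·sin(3·t), sustituimos t = pi/6 para obtener s = 567.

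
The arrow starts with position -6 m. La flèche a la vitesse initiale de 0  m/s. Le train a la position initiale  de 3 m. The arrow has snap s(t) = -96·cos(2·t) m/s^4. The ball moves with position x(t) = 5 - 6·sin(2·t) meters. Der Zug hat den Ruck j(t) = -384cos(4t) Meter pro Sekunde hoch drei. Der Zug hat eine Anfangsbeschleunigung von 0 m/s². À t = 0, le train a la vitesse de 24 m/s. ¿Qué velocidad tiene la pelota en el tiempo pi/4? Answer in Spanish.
Debemos derivar nuestra ecuación de la posición x(t) = 5 - 6·sin(2·t) 1 vez. Tomando d/dt de x(t), encontramos v(t) = -12·cos(2·t). De la ecuación de la velocidad v(t) = -12·cos(2·t), sustituimos t = pi/4 para obtener v = 0.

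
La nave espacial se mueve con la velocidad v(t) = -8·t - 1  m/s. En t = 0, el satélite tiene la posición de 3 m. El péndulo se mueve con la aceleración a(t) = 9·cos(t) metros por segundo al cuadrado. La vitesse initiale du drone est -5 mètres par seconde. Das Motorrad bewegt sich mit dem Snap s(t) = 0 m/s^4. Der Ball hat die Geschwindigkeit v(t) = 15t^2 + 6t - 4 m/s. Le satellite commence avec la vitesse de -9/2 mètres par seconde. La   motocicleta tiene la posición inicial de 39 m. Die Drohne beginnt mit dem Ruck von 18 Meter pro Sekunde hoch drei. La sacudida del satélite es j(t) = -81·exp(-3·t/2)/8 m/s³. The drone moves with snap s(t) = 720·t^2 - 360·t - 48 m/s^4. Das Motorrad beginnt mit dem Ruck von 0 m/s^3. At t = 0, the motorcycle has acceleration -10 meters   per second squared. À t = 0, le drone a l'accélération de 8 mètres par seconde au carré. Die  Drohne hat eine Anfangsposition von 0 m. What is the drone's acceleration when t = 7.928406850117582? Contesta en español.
Para resolver esto, necesitamos tomar 2 integrales de nuestra ecuación del snap s(t) = 720·t^2 - 360·t - 48. Tomando ∫s(t)dt y aplicando j(0) = 18, encontramos j(t) = 240·t^3 - 180·t^2 - 48·t + 18. La integral de la sacudida, con a(0) = 8, da la aceleración: a(t) = 60·t^4 - 60·t^3 - 24·t^2 + 18·t + 8. Usando a(t) = 60·t^4 - 60·t^3 - 24·t^2 + 18·t + 8 y sustituyendo t = 7.928406850117582, encontramos a = 205819.498454306.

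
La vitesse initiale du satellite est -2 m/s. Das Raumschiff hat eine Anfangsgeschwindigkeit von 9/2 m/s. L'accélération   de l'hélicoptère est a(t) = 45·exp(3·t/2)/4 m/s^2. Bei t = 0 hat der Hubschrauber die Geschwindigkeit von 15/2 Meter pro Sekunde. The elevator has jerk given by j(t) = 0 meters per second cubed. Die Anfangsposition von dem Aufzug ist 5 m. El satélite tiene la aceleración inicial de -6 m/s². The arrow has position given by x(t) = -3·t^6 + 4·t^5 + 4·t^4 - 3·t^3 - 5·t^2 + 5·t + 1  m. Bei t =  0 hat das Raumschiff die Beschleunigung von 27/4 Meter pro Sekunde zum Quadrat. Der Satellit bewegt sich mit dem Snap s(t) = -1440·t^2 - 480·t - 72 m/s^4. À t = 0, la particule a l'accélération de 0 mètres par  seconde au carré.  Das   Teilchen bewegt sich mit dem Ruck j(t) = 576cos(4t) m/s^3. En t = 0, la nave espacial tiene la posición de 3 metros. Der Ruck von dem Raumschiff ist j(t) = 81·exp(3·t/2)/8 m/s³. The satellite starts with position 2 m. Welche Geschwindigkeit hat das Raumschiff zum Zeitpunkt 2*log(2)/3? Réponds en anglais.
To find the answer, we compute 2 integrals of j(t) = 81·exp(3·t/2)/8. The antiderivative of jerk is acceleration. Using a(0) = 27/4, we get a(t) = 27·exp(3·t/2)/4. Integrating acceleration and using the initial condition v(0) = 9/2, we get v(t) = 9·exp(3·t/2)/2. From the given velocity equation v(t) = 9·exp(3·t/2)/2, we substitute t = 2*log(2)/3 to get v = 9.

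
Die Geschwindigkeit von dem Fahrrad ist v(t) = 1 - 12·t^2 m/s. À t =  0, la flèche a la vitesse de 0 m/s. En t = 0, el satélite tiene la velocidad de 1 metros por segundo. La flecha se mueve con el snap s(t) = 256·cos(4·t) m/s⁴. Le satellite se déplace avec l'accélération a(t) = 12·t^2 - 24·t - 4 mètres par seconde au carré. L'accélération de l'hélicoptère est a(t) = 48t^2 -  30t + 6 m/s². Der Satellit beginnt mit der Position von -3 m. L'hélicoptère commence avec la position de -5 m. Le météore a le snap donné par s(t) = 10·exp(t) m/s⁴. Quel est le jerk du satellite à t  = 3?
En partant de l'accélération a(t) = 12·t^2 - 24·t - 4, nous prenons 1 dérivée. En prenant d/dt de a(t), nous trouvons j(t) = 24·t - 24. Nous avons le jerk j(t) = 24·t - 24. En substituant t = 3: j(3) = 48.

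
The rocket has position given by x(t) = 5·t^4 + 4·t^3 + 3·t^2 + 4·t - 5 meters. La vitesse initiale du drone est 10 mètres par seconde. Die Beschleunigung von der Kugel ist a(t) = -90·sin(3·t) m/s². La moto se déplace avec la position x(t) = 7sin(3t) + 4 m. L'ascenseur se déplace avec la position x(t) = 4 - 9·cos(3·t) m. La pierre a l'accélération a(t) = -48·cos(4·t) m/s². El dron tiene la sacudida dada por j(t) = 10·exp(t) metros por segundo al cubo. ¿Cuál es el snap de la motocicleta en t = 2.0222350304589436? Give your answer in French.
Nous devons dériver notre équation de la position x(t) = 7·sin(3·t) + 4 4 fois. En dérivant la position, nous obtenons la vitesse: v(t) = 21·cos(3·t). En prenant d/dt de v(t), nous trouvons a(t) = -63·sin(3·t). En dérivant l'accélération, nous obtenons le jerk: j(t) = -189·cos(3·t). La dérivée du jerk donne le snap: s(t) = 567·sin(3·t). En utilisant s(t) = 567·sin(3·t) et en substituant t = 2.0222350304589436, nous trouvons s = -121.787818078311.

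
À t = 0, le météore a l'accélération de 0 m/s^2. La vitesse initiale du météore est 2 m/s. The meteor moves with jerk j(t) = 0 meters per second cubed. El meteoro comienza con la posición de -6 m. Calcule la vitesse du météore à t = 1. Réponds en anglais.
To solve this, we need to take 2 integrals of our jerk equation j(t) = 0. Integrating jerk and using the initial condition a(0) = 0, we get a(t) = 0. Integrating acceleration and using the initial condition v(0) = 2, we get v(t) = 2. Using v(t) = 2 and substituting t = 1, we find v = 2.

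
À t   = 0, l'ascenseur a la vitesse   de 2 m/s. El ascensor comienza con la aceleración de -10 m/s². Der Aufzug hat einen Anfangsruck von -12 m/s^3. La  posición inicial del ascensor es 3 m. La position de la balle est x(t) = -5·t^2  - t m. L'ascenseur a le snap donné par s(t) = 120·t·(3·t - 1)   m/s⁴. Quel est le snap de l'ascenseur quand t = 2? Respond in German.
Aus der Gleichung für den Snap s(t) = 120·t·(3·t - 1), setzen wir t = 2 ein und erhalten s = 1200.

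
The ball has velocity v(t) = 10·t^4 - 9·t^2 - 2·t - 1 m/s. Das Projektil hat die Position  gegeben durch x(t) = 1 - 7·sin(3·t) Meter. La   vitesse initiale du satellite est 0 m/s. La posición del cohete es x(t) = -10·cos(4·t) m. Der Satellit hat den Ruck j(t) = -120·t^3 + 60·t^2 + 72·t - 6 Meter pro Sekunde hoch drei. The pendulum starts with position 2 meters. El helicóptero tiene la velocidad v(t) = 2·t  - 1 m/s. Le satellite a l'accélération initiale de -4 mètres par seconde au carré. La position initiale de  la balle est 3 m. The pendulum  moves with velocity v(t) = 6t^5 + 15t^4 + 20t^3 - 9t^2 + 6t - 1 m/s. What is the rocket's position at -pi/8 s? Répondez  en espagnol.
De la ecuación de la posición x(t) = -10·cos(4·t), sustituimos t = -pi/8 para obtener x = 0.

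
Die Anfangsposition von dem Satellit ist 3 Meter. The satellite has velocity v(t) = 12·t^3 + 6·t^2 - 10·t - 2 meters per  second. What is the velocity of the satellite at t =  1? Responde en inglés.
From the given velocity equation v(t) = 12·t^3 + 6·t^2 - 10·t - 2, we substitute t = 1 to get v = 6.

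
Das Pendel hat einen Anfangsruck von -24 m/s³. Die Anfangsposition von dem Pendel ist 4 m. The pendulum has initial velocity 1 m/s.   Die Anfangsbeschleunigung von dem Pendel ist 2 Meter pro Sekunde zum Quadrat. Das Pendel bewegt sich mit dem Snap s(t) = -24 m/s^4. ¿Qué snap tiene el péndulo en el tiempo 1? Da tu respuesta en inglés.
From the given snap equation s(t) = -24, we substitute t = 1 to get s = -24.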